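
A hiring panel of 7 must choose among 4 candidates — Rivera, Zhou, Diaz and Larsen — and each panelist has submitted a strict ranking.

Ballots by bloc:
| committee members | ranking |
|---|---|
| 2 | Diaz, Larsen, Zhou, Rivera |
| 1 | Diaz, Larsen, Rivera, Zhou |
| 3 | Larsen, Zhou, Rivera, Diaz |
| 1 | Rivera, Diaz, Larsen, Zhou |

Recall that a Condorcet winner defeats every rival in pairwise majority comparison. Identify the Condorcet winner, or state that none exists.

none

Check each pair by majority over 7 ballots:
Rivera vs Zhou: Zhou, 5–2.
Rivera vs Diaz: 3+1 = 4 for Rivera, 3 for Diaz — Rivera by 4–3.
Rivera vs Larsen: Rivera is ranked higher on 1 ballot, Larsen on 6. Larsen wins 6–1.
Zhou vs Diaz: 3 to 4, Diaz.
Zhou vs Larsen: 0 for Zhou, 7 for Larsen — Larsen by 7–0.
Diaz–Larsen: Diaz 4–3.
Each candidate drops at least one matchup (Rivera loses to Zhou; Zhou loses to Diaz; Diaz loses to Rivera; Larsen loses to Diaz); the cycle Rivera → Diaz → Zhou → Rivera rules out a Condorcet winner.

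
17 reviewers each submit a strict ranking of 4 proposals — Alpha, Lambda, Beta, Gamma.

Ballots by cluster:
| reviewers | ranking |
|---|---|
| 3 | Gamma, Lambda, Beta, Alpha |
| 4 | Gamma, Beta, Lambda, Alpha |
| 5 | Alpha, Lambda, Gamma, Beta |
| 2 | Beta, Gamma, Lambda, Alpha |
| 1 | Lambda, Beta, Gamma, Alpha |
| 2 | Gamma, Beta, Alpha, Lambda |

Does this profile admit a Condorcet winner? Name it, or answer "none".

Pairwise majorities:
Alpha vs Lambda: 7 to 10, Lambda.
Alpha vs Beta: Beta, 12–5.
Alpha vs Gamma: Alpha is ranked higher on 5 ballots, Gamma on 12. Gamma wins 12–5.
Lambda vs Beta: 3+5+1 = 9 for Lambda, 8 for Beta — Lambda by 9–8.
Lambda vs Gamma: 5+1 = 6 for Lambda, 11 for Gamma — Gamma by 11–6.
Beta vs Gamma: 2+1 = 3 for Beta, 14 for Gamma — Gamma by 14–3.
Gamma defeats every rival head-to-head and is the Condorcet winner.

Gamma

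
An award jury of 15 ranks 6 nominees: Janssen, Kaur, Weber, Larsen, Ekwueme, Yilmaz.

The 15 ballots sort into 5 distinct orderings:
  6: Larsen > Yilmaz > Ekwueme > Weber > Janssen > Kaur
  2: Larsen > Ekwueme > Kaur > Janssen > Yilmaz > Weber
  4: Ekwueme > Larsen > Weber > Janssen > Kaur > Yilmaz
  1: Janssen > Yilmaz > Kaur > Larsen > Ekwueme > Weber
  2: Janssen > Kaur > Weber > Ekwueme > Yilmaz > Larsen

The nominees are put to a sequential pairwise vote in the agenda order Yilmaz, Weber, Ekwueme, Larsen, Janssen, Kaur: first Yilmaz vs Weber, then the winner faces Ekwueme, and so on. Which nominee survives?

Larsen

Round 1: Yilmaz vs Weber — 9–6, Yilmaz advances.
Round 2: Yilmaz vs Ekwueme — 7–8, Ekwueme advances.
Round 3: Ekwueme vs Larsen — 6–9, Larsen advances.
Round 4: Larsen vs Janssen — 12–3, Larsen advances.
Round 5: Larsen vs Kaur — 12–3, Larsen advances.
Larsen survives the agenda.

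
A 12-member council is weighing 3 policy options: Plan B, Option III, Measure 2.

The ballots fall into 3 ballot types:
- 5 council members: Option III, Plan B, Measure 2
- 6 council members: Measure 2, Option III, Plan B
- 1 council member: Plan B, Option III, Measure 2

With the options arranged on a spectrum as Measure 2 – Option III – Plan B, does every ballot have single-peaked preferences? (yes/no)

Axis positions: Measure 2=1, Option III=2, Plan B=3.
Ballot type 1 (peak Option III at position 2): ranking walks positions 2-3-1, expanding outward from the peak — single-peaked.
Ballot type 2 (peak Measure 2 at position 1): ranking walks positions 1-2-3, expanding outward from the peak — single-peaked.
Ballot type 3 (peak Plan B at position 3): ranking walks positions 3-2-1, expanding outward from the peak — single-peaked.
Every ranking is single-peaked on this axis.

yes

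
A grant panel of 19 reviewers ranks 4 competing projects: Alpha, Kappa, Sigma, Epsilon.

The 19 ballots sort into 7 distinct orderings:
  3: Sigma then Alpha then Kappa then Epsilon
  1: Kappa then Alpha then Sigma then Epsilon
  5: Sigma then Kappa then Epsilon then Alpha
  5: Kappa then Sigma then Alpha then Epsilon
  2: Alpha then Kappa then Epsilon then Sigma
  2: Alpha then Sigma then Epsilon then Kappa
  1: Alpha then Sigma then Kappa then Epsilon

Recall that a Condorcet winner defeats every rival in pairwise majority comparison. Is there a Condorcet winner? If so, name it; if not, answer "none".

Head-to-head results (19 reviewers):
Alpha vs Kappa: Kappa, 11–8.
Alpha vs Sigma: Sigma, 13–6.
Alpha vs Epsilon: Alpha wins 14–5.
Kappa vs Sigma: Sigma wins 11–8.
Kappa vs Epsilon: Kappa wins 17–2.
Sigma vs Epsilon: Sigma, 17–2.
Sigma beats each of Alpha, Kappa, Epsilon — Sigma is the Condorcet winner.

Sigma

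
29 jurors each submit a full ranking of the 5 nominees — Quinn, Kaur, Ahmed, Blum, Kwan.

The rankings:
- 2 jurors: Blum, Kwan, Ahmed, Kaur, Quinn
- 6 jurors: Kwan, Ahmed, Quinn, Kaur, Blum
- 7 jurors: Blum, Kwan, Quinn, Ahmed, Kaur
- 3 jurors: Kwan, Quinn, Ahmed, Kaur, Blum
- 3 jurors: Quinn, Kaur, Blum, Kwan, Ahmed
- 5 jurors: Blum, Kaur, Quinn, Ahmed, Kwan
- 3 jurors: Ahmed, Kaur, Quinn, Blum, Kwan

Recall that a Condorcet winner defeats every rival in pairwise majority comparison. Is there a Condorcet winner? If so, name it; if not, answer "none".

Pairwise majorities:
Quinn vs Kaur: 6+7+3+3 = 19 for Quinn, 10 for Kaur — Quinn by 19–10.
Quinn vs Ahmed: Quinn preferred on 7+3+3+5 = 18 ballots; Quinn wins 18–11.
Quinn vs Blum: 6+3+3+3 = 15 for Quinn, 14 for Blum — Quinn by 15–14.
Quinn vs Kwan: Quinn preferred on 3+5+3 = 11 ballots; Kwan wins 18–11.
Kaur vs Ahmed: 3+5 = 8 for Kaur, 21 for Ahmed — Ahmed by 21–8.
Kaur vs Blum: 6+3+3+3 = 15 for Kaur, 14 for Blum — Kaur by 15–14.
Kaur vs Kwan: 3+5+3 = 11 for Kaur, 18 for Kwan — Kwan by 18–11.
Ahmed vs Blum: Ahmed preferred on 6+3+3 = 12 ballots; Blum wins 17–12.
Ahmed vs Kwan: 8 to 21, Kwan.
Blum vs Kwan: Blum preferred on 2+7+3+5+3 = 20 ballots; Blum wins 20–9.
Every nominee loses at least once (Quinn loses to Kwan; Kaur loses to Quinn; Ahmed loses to Quinn; Blum loses to Quinn; Kwan loses to Blum). The majority relation contains the cycle Quinn → Blum → Kwan → Quinn, so there is no Condorcet winner.

none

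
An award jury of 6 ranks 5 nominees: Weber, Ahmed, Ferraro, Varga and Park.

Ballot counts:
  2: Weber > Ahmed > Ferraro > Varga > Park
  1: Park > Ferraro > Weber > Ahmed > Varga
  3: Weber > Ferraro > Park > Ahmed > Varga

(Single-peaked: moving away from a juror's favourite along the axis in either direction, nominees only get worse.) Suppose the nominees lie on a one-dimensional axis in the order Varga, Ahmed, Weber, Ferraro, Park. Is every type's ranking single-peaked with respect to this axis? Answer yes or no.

Axis positions: Varga=1, Ahmed=2, Weber=3, Ferraro=4, Park=5.
Type 1 (peak Weber at position 3): ranking walks positions 3-2-4-1-5, expanding outward from the peak — single-peaked.
Type 2 (peak Park at position 5): ranking walks positions 5-4-3-2-1, expanding outward from the peak — single-peaked.
Type 3 (peak Weber at position 3): ranking walks positions 3-4-5-2-1, expanding outward from the peak — single-peaked.
Every ranking is single-peaked on this axis.

yes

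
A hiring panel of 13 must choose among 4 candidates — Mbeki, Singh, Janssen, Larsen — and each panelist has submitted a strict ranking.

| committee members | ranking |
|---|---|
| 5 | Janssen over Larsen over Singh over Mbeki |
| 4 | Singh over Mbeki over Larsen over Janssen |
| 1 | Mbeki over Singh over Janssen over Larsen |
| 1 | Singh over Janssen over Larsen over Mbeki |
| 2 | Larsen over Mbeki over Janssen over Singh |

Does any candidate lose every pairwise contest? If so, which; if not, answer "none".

none

Head-to-head results (13 committee members):
Mbeki vs Singh: Singh, 10–3.
Mbeki–Janssen: Mbeki 7–6.
Mbeki vs Larsen: Larsen, 8–5.
Singh vs Janssen: Janssen wins 7–6.
Singh vs Larsen: Larsen wins 7–6.
Janssen vs Larsen: Janssen wins 7–6.
Each candidate has at least one pairwise win (Mbeki beats Janssen; Singh beats Mbeki; Janssen beats Singh; Larsen beats Mbeki) — no Condorcet loser.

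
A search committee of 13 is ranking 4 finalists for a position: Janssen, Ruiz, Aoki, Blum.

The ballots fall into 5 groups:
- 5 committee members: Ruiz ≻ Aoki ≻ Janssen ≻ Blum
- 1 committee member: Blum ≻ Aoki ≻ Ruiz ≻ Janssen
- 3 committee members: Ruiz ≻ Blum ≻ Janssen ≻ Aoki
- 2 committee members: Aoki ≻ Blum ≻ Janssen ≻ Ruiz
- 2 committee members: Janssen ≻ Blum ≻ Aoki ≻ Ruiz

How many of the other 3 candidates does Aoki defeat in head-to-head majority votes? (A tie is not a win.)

Aoki against each rival (13 committee members):
Aoki vs Janssen: Aoki is ranked higher on 5+1+2 = 8 ballots, Janssen on 5. Aoki wins 8–5.
Aoki vs Ruiz: 5 to 8, Ruiz.
Aoki vs Blum: Aoki, 7–6.
Aoki beats Janssen, Blum; loses to Ruiz — 2 pairwise wins.

2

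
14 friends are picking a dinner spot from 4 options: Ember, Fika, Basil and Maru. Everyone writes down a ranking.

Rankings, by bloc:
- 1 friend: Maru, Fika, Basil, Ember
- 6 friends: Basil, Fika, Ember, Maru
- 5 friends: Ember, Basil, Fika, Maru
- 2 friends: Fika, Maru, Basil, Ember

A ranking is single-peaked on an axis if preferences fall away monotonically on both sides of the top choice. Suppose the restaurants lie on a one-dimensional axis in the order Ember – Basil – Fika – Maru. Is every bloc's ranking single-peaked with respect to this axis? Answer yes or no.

Axis positions: Ember=1, Basil=2, Fika=3, Maru=4.
Bloc 1 (peak Maru at position 4): ranking walks positions 4-3-2-1, expanding outward from the peak — single-peaked.
Bloc 2 (peak Basil at position 2): ranking walks positions 2-3-1-4, expanding outward from the peak — single-peaked.
Bloc 3 (peak Ember at position 1): ranking walks positions 1-2-3-4, expanding outward from the peak — single-peaked.
Bloc 4 (peak Fika at position 3): ranking walks positions 3-4-2-1, expanding outward from the peak — single-peaked.
Every ranking is single-peaked on this axis.

yes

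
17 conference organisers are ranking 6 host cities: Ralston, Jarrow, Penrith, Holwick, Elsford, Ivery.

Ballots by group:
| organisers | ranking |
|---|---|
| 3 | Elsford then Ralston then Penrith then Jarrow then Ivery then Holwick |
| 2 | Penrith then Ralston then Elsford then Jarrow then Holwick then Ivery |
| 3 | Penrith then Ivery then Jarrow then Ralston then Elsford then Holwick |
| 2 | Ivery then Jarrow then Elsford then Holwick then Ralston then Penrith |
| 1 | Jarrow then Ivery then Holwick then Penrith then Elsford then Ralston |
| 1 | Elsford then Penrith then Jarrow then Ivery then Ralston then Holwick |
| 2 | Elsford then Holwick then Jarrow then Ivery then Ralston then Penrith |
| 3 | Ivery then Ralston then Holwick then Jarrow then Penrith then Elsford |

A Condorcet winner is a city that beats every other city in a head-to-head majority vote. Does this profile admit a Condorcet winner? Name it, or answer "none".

none

Head-to-head results (17 organisers):
Ralston vs Jarrow: Jarrow wins 9–8.
Ralston vs Penrith: 10 to 7, Ralston.
Ralston vs Holwick: Ralston preferred on 3+2+3+1+3 = 12 ballots; Ralston wins 12–5.
Ralston vs Elsford: Elsford wins 9–8.
Ralston vs Ivery: Ralston is ranked higher on 3+2 = 5 ballots, Ivery on 12. Ivery wins 12–5.
Jarrow vs Penrith: 8 to 9, Penrith.
Jarrow vs Holwick: Jarrow wins 12–5.
Jarrow vs Elsford: Jarrow preferred on 3+2+1+3 = 9 ballots; Jarrow wins 9–8.
Jarrow–Ivery: Jarrow 9–8.
Penrith vs Holwick: 3+2+3+1 = 9 for Penrith, 8 for Holwick — Penrith by 9–8.
Penrith vs Elsford: Penrith, 9–8.
Penrith vs Ivery: Penrith is ranked higher on 3+2+3+1 = 9 ballots, Ivery on 8. Penrith wins 9–8.
Holwick vs Elsford: Elsford, 13–4.
Holwick vs Ivery: Ivery, 13–4.
Elsford–Ivery: Ivery 9–8.
No city is unbeaten: Ralston loses to Jarrow; Jarrow loses to Penrith; Penrith loses to Ralston; Holwick loses to Ralston; Elsford loses to Jarrow; Ivery loses to Jarrow. In particular Ralston beats Penrith beats Jarrow beats Ralston is a majority cycle — no Condorcet winner exists.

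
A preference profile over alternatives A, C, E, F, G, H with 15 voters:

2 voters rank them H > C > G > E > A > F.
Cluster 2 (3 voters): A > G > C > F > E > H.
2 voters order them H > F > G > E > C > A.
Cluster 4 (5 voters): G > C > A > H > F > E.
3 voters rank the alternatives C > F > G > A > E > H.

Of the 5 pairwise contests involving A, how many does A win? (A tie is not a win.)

A against each rival (15 voters):
A vs C: A preferred on 3 ballots; C wins 12–3.
A vs E: A, 11–4.
A vs F: A is ranked higher on 2+3+5 = 10 ballots, F on 5. A wins 10–5.
A vs G: G, 12–3.
A vs H: 11 to 4, A.
A beats E, F, H; loses to C, G — 3 pairwise wins.

3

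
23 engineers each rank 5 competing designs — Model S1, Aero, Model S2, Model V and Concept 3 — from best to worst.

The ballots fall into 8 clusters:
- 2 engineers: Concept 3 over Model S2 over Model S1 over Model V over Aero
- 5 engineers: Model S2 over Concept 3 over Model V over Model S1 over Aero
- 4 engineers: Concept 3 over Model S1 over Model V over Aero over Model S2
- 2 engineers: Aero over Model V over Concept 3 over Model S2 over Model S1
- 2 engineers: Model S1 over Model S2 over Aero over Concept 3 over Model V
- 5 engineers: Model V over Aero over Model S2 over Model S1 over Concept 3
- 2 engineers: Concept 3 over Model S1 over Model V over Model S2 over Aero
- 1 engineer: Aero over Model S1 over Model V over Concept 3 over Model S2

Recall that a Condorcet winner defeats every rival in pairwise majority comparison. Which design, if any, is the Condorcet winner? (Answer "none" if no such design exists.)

none

Head-to-head results (23 engineers):
Model S1 vs Aero: 15 to 8, Model S1.
Model S1 vs Model S2: Model S1 preferred on 4+2+2+1 = 9 ballots; Model S2 wins 14–9.
Model S1 vs Model V: Model S1 is ranked higher on 2+4+2+2+1 = 11 ballots, Model V on 12. Model V wins 12–11.
Model S1 vs Concept 3: Model S1 is ranked higher on 2+5+1 = 8 ballots, Concept 3 on 15. Concept 3 wins 15–8.
Aero vs Model S2: Aero preferred on 4+2+5+1 = 12 ballots; Aero wins 12–11.
Aero vs Model V: 5 to 18, Model V.
Aero vs Concept 3: 10 to 13, Concept 3.
Model S2 vs Model V: 2+5+2 = 9 for Model S2, 14 for Model V — Model V by 14–9.
Model S2 vs Concept 3: 12 to 11, Model S2.
Model V vs Concept 3: Model V preferred on 2+5+1 = 8 ballots; Concept 3 wins 15–8.
Every design loses at least once (Model S1 loses to Model S2; Aero loses to Model S1; Model S2 loses to Aero; Model V loses to Concept 3; Concept 3 loses to Model S2). The majority relation contains the cycle Model S1 > Aero > Model S2 > Model S1, so there is no Condorcet winner.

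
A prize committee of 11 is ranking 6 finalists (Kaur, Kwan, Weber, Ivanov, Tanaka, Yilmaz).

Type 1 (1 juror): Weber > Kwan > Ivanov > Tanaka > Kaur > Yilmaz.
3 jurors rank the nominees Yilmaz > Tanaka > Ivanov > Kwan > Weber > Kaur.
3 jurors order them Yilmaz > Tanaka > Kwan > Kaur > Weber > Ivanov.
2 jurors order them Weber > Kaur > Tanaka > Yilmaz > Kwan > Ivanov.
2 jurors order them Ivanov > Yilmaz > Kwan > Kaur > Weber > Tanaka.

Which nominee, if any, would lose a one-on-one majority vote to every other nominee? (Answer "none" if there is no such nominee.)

Kaur

Pairwise majorities:
Kaur vs Kwan: Kaur preferred on 2 ballots; Kwan wins 9–2.
Kaur vs Weber: Weber, 6–5.
Kaur vs Ivanov: Kaur is ranked higher on 3+2 = 5 ballots, Ivanov on 6. Ivanov wins 6–5.
Kaur–Tanaka: Tanaka 7–4.
Kaur vs Yilmaz: Yilmaz wins 8–3.
Kwan vs Weber: Kwan preferred on 3+3+2 = 8 ballots; Kwan wins 8–3.
Kwan vs Ivanov: Kwan, 6–5.
Kwan vs Tanaka: 1+2 = 3 for Kwan, 8 for Tanaka — Tanaka by 8–3.
Kwan vs Yilmaz: Kwan preferred on 1 ballot; Yilmaz wins 10–1.
Weber vs Ivanov: Weber, 6–5.
Weber vs Tanaka: Tanaka wins 6–5.
Weber–Yilmaz: Yilmaz 8–3.
Ivanov vs Tanaka: Tanaka wins 8–3.
Ivanov vs Yilmaz: 3 to 8, Yilmaz.
Tanaka–Yilmaz: Yilmaz 8–3.
Only Kaur has no wins; Kaur is the Condorcet loser.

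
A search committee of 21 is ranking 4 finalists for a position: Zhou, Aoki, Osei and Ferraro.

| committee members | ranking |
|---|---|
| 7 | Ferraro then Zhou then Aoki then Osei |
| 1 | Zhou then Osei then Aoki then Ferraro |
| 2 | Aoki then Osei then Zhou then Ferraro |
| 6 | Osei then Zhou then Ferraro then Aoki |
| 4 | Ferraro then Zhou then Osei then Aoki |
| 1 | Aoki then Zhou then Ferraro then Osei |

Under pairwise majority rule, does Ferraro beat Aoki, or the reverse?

Ballots ranking Ferraro above Aoki: 7 + 6 + 4 = 17.
Ballots ranking Aoki above Ferraro: 21 − 17 = 4.
Ferraro wins the head-to-head 17–4.

Ferraro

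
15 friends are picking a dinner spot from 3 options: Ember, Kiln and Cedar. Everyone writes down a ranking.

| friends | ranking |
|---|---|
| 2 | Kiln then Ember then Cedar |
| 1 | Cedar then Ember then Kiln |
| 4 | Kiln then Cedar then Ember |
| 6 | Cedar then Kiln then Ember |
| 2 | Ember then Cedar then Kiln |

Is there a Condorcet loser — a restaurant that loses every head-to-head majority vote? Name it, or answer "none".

Pairwise majorities:
Ember vs Kiln: Kiln, 12–3.
Ember vs Cedar: 4 to 11, Cedar.
Kiln vs Cedar: Cedar, 9–6.
Only Ember has no wins; Ember is the Condorcet loser.

Ember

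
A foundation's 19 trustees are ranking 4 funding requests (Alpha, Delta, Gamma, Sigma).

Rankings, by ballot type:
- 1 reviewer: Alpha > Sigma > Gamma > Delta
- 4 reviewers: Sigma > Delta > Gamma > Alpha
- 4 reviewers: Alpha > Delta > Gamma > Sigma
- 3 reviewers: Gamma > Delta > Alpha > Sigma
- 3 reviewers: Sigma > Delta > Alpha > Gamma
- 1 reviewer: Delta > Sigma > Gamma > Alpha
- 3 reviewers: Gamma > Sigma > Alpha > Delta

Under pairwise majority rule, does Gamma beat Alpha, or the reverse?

Gamma

Ballots ranking Gamma above Alpha: 4 + 3 + 1 + 3 = 11.
Ballots ranking Alpha above Gamma: 19 − 11 = 8.
Gamma wins the head-to-head 11–8.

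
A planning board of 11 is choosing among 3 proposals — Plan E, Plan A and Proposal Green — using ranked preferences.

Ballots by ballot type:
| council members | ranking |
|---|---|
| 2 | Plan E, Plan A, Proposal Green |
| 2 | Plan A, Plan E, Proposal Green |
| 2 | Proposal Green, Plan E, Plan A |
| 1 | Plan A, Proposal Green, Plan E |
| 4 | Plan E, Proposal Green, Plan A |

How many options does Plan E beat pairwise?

2

Plan E against each rival (11 council members):
Plan E vs Plan A: 8 to 3, Plan E.
Plan E vs Proposal Green: Plan E is ranked higher on 2+2+4 = 8 ballots, Proposal Green on 3. Plan E wins 8–3.
Plan E beats Plan A, Proposal Green — 2 pairwise wins.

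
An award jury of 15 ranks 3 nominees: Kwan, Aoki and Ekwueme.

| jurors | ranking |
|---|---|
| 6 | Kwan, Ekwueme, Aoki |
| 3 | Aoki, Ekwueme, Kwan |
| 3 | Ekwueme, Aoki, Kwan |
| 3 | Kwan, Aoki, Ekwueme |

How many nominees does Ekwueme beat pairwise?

Ekwueme against each rival (15 jurors):
Ekwueme vs Kwan: 3+3 = 6 for Ekwueme, 9 for Kwan — Kwan by 9–6.
Ekwueme vs Aoki: 9 to 6, Ekwueme.
Ekwueme beats Aoki; loses to Kwan — 1 pairwise win.

1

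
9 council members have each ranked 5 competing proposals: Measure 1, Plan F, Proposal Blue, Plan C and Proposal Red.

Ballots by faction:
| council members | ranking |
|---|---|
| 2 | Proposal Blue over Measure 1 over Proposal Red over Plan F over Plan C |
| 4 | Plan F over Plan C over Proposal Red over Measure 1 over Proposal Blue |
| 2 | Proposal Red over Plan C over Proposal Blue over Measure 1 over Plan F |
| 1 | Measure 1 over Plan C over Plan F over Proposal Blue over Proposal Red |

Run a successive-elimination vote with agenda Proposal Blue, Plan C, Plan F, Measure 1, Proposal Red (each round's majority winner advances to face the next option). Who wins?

Proposal Red

Round 1: Proposal Blue vs Plan C — 2–7, Plan C advances.
Round 2: Plan C vs Plan F — 3–6, Plan F advances.
Round 3: Plan F vs Measure 1 — 4–5, Measure 1 advances.
Round 4: Measure 1 vs Proposal Red — 3–6, Proposal Red advances.
The agenda winner is Proposal Red.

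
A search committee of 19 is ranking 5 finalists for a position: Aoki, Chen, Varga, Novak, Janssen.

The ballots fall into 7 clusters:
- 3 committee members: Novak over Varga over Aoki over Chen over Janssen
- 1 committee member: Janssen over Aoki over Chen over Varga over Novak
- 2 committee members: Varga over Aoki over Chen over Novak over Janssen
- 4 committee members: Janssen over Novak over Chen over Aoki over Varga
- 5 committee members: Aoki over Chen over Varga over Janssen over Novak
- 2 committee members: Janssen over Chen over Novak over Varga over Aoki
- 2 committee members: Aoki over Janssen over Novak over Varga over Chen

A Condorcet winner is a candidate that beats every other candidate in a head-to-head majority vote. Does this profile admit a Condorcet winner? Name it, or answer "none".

Aoki

Pairwise majorities:
Aoki vs Chen: Aoki preferred on 3+1+2+5+2 = 13 ballots; Aoki wins 13–6.
Aoki vs Varga: 12 to 7, Aoki.
Aoki vs Novak: 1+2+5+2 = 10 for Aoki, 9 for Novak — Aoki by 10–9.
Aoki vs Janssen: 3+2+5+2 = 12 for Aoki, 7 for Janssen — Aoki by 12–7.
Chen vs Varga: 12 to 7, Chen.
Chen vs Novak: 10 to 9, Chen.
Chen vs Janssen: 3+2+5 = 10 for Chen, 9 for Janssen — Chen by 10–9.
Varga vs Novak: 8 to 11, Novak.
Varga vs Janssen: 10 to 9, Varga.
Novak vs Janssen: 5 to 14, Janssen.
Only Aoki has no losses; Aoki is the Condorcet winner.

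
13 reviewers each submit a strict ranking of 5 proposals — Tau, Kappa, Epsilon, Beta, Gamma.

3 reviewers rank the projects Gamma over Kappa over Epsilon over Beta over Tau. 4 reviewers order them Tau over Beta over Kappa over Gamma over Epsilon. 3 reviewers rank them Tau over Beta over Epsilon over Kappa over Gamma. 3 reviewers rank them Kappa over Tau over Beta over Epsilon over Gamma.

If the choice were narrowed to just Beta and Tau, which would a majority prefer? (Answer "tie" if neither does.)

Tau

Ballots ranking Beta above Tau: 3.
Ballots ranking Tau above Beta: 13 − 3 = 10.
Tau wins the head-to-head 10–3.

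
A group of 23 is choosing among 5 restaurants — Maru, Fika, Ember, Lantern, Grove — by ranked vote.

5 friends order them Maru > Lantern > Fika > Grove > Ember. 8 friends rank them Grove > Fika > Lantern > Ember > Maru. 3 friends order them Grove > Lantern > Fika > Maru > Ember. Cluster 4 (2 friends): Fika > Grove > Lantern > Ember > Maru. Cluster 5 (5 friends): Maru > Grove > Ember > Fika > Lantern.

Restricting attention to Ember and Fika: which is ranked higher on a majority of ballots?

Fika

Ballots ranking Ember above Fika: 5.
Ballots ranking Fika above Ember: 23 − 5 = 18.
Fika wins the head-to-head 18–5.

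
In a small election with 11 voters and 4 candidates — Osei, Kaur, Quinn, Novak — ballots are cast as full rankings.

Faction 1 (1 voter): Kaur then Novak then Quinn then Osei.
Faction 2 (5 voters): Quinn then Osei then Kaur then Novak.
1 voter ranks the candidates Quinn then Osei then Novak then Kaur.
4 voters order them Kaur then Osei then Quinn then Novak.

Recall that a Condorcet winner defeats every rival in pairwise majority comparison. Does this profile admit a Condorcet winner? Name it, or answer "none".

Quinn

Head-to-head results (11 voters):
Osei–Kaur: Osei 6–5.
Osei vs Quinn: Quinn, 7–4.
Osei vs Novak: Osei, 10–1.
Kaur vs Quinn: Quinn wins 6–5.
Kaur vs Novak: Kaur wins 10–1.
Quinn vs Novak: Quinn wins 10–1.
Quinn beats each of Osei, Kaur, Novak — Quinn is the Condorcet winner.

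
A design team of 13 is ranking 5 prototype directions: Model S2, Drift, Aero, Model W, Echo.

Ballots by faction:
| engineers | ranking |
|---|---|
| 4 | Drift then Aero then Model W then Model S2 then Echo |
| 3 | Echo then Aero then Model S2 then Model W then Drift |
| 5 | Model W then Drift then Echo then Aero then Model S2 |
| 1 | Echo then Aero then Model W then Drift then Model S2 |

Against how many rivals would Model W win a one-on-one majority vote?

Model W against each rival (13 engineers):
Model W vs Model S2: 10 to 3, Model W.
Model W vs Drift: 3+5+1 = 9 for Model W, 4 for Drift — Model W by 9–4.
Model W vs Aero: Model W preferred on 5 ballots; Aero wins 8–5.
Model W vs Echo: Model W, 9–4.
Model W beats Model S2, Drift, Echo; loses to Aero — 3 pairwise wins.

3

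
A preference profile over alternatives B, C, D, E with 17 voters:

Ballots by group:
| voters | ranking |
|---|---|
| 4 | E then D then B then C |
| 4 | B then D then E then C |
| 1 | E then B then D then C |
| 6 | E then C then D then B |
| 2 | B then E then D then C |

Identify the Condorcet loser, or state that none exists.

Pairwise majorities:
B vs C: B, 11–6.
B vs D: 4+1+2 = 7 for B, 10 for D — D by 10–7.
B vs E: E, 11–6.
C vs D: D, 11–6.
C vs E: 0 to 17, E.
D vs E: 4 for D, 13 for E — E by 13–4.
C loses to every other alternative — it is the Condorcet loser.

C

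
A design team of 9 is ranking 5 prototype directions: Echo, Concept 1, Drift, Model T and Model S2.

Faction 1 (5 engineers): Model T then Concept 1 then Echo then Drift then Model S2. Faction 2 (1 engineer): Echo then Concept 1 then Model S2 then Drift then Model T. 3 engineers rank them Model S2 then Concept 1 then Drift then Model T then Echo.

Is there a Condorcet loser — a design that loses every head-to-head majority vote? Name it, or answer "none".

Model S2

Head-to-head results (9 engineers):
Echo vs Concept 1: 1 for Echo, 8 for Concept 1 — Concept 1 by 8–1.
Echo vs Drift: Echo, 6–3.
Echo–Model T: Model T 8–1.
Echo vs Model S2: 5+1 = 6 for Echo, 3 for Model S2 — Echo by 6–3.
Concept 1 vs Drift: Concept 1 preferred on 5+1+3 = 9 ballots; Concept 1 wins 9–0.
Concept 1–Model T: Model T 5–4.
Concept 1 vs Model S2: 6 to 3, Concept 1.
Drift–Model T: Model T 5–4.
Drift vs Model S2: Drift preferred on 5 ballots; Drift wins 5–4.
Model T vs Model S2: 5 to 4, Model T.
Model S2 loses to every other design — it is the Condorcet loser.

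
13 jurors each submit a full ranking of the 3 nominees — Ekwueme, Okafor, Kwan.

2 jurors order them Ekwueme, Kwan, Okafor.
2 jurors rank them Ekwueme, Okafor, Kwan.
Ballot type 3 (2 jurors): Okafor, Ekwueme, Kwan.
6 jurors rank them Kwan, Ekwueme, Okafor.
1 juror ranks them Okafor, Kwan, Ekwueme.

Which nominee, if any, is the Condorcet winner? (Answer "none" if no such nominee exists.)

Kwan

Check each pair by majority over 13 ballots:
Ekwueme vs Okafor: 10 to 3, Ekwueme.
Ekwueme vs Kwan: Ekwueme preferred on 2+2+2 = 6 ballots; Kwan wins 7–6.
Okafor vs Kwan: 2+2+1 = 5 for Okafor, 8 for Kwan — Kwan by 8–5.
Kwan beats each of Ekwueme, Okafor — Kwan is the Condorcet winner.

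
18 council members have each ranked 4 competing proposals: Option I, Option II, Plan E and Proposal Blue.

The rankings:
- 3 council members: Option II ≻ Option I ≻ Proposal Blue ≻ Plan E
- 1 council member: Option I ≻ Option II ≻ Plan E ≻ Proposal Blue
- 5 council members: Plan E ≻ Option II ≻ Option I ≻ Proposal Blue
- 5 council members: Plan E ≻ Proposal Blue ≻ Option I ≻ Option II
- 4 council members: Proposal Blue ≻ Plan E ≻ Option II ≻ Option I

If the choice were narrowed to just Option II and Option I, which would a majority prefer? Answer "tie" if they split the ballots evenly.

Ballots ranking Option II above Option I: 3 + 5 + 4 = 12.
Ballots ranking Option I above Option II: 18 − 12 = 6.
Option II wins the head-to-head 12–6.

Option II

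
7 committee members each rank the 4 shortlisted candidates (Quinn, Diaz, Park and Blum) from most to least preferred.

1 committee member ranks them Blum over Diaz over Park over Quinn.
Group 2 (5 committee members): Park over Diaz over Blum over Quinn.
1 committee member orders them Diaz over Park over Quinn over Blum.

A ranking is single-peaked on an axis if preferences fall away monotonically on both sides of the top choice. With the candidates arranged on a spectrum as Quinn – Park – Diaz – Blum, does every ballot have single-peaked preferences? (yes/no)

yes

Axis positions: Quinn=1, Park=2, Diaz=3, Blum=4.
Group 1 (peak Blum at position 4): ranking walks positions 4-3-2-1, expanding outward from the peak — single-peaked.
Group 2 (peak Park at position 2): ranking walks positions 2-3-4-1, expanding outward from the peak — single-peaked.
Group 3 (peak Diaz at position 3): ranking walks positions 3-2-1-4, expanding outward from the peak — single-peaked.
Every ranking is single-peaked on this axis.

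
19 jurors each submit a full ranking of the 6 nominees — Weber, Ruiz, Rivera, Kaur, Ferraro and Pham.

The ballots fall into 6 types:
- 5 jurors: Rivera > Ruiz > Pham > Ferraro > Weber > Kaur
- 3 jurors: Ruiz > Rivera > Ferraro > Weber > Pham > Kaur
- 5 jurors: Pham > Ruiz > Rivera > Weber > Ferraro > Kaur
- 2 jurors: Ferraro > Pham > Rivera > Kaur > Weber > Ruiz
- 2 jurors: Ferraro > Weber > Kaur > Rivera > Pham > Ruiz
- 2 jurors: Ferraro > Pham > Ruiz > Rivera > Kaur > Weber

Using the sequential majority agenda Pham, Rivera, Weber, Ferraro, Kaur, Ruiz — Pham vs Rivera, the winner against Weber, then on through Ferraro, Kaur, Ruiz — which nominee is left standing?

Round 1: Pham vs Rivera — 9–10, Rivera advances.
Round 2: Rivera vs Weber — 17–2, Rivera advances.
Round 3: Rivera vs Ferraro — 13–6, Rivera advances.
Round 4: Rivera vs Kaur — 17–2, Rivera advances.
Round 5: Rivera vs Ruiz — 9–10, Ruiz advances.
The agenda winner is Ruiz.

Ruiz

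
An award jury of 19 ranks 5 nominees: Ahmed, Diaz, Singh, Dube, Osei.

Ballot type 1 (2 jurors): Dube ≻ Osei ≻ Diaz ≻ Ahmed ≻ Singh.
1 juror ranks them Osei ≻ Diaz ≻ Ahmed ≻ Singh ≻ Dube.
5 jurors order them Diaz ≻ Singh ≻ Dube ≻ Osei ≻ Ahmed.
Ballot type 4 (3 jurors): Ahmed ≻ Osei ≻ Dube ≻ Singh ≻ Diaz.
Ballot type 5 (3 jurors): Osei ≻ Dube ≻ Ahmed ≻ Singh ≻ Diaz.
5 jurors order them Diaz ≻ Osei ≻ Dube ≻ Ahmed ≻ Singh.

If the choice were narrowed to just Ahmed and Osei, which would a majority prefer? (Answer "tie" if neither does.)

Osei

Ballots ranking Ahmed above Osei: 3.
Ballots ranking Osei above Ahmed: 19 − 3 = 16.
Osei wins the head-to-head 16–3.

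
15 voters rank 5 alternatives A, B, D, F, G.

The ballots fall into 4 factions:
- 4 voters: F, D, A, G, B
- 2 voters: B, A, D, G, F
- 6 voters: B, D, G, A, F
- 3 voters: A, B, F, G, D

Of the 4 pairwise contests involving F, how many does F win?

F against each rival (15 voters):
F vs A: 4 to 11, A.
F vs B: B, 11–4.
F vs D: F preferred on 4+3 = 7 ballots; D wins 8–7.
F vs G: F preferred on 4+3 = 7 ballots; G wins 8–7.
F beats no one; loses to A, B, D, G — 0 pairwise wins.

0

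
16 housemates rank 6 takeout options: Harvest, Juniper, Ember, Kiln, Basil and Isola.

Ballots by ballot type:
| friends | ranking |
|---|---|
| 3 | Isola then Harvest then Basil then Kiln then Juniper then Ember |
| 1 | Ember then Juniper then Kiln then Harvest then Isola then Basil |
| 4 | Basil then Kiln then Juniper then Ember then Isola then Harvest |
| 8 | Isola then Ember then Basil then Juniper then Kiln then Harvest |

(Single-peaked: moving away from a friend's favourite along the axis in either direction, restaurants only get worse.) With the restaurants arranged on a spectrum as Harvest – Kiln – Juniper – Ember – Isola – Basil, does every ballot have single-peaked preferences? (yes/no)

no

Axis positions: Harvest=1, Kiln=2, Juniper=3, Ember=4, Isola=5, Basil=6.
Ballot type 1: ranking walks positions 5-1-6-2-3-4; Harvest is ranked above Ember even though Ember lies between Harvest and the peak Isola on the axis — preferences dip and rise again. Not single-peaked.
Ballot type 2 (peak Ember at position 4): ranking walks positions 4-3-2-1-5-6, expanding outward from the peak — single-peaked.
Ballot type 3: ranking walks positions 6-2-3-4-5-1; Kiln is ranked above Isola even though Isola lies between Kiln and the peak Basil on the axis — preferences dip and rise again. Not single-peaked.
Ballot type 4 (peak Isola at position 5): ranking walks positions 5-4-6-3-2-1, expanding outward from the peak — single-peaked.
Ballot type 1 violates single-peakedness, so the profile is not single-peaked on this axis.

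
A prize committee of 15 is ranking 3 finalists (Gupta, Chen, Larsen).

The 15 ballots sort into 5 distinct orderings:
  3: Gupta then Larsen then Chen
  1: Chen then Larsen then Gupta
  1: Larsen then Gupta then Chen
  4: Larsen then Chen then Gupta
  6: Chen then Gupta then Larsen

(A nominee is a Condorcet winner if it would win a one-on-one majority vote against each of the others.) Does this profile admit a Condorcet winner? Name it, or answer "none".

Head-to-head results (15 jurors):
Gupta–Chen: Chen 11–4.
Gupta vs Larsen: Gupta wins 9–6.
Chen vs Larsen: Larsen wins 8–7.
No nominee is unbeaten: Gupta loses to Chen; Chen loses to Larsen; Larsen loses to Gupta. In particular Gupta → Larsen → Chen → Gupta is a majority cycle — no Condorcet winner exists.

none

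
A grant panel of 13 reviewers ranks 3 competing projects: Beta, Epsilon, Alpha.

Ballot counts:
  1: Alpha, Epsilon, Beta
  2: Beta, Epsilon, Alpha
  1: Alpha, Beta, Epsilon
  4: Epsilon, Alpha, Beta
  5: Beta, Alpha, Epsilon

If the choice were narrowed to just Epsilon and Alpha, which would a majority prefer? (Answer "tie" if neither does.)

Alpha

Ballots ranking Epsilon above Alpha: 2 + 4 = 6.
Ballots ranking Alpha above Epsilon: 13 − 6 = 7.
Alpha wins the head-to-head 7–6.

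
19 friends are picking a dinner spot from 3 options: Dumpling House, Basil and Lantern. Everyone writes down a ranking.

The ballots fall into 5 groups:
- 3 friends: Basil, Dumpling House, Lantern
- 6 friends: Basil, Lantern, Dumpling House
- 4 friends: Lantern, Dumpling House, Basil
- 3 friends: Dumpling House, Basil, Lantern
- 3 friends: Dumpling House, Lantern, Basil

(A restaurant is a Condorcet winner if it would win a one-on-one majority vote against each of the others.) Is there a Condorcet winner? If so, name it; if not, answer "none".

Check each pair by majority over 19 ballots:
Dumpling House vs Basil: Dumpling House is ranked higher on 4+3+3 = 10 ballots, Basil on 9. Dumpling House wins 10–9.
Dumpling House vs Lantern: 9 to 10, Lantern.
Basil vs Lantern: 3+6+3 = 12 for Basil, 7 for Lantern — Basil by 12–7.
Every restaurant loses at least once (Dumpling House loses to Lantern; Basil loses to Dumpling House; Lantern loses to Basil). The majority relation contains the cycle Dumpling House beats Basil beats Lantern beats Dumpling House, so there is no Condorcet winner.

none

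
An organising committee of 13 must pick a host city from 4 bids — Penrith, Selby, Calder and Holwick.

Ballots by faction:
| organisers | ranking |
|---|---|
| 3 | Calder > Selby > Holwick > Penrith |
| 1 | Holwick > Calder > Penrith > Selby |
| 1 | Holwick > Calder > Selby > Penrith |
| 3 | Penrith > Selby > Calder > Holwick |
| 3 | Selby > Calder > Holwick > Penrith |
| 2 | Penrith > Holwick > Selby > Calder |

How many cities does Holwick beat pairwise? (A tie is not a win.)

1

Holwick against each rival (13 organisers):
Holwick–Penrith: Holwick 8–5.
Holwick vs Selby: Selby wins 9–4.
Holwick vs Calder: Calder wins 9–4.
Holwick beats Penrith; loses to Selby, Calder — 1 pairwise win.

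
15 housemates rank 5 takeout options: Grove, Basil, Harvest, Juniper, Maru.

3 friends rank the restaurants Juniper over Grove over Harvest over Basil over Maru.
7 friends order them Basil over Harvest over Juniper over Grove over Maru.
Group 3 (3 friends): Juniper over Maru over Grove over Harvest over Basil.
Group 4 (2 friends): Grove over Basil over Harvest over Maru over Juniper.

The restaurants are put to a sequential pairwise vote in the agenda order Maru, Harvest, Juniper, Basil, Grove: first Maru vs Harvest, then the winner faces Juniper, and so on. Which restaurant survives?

Grove

Round 1: Maru vs Harvest — 3–12, Harvest advances.
Round 2: Harvest vs Juniper — 9–6, Harvest advances.
Round 3: Harvest vs Basil — 6–9, Basil advances.
Round 4: Basil vs Grove — 7–8, Grove advances.
Grove survives the agenda.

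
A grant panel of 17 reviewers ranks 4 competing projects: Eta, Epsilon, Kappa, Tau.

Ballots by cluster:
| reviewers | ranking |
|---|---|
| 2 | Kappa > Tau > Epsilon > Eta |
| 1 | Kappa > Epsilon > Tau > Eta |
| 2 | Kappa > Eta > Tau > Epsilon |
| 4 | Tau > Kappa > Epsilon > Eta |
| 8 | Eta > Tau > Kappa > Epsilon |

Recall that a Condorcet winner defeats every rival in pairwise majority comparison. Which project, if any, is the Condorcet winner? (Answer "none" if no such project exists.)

none

Head-to-head results (17 reviewers):
Eta vs Epsilon: 10 to 7, Eta.
Eta vs Kappa: Kappa wins 9–8.
Eta vs Tau: Eta preferred on 2+8 = 10 ballots; Eta wins 10–7.
Epsilon vs Kappa: Kappa wins 17–0.
Epsilon vs Tau: Tau, 16–1.
Kappa vs Tau: Tau, 12–5.
No project is unbeaten: Eta loses to Kappa; Epsilon loses to Eta; Kappa loses to Tau; Tau loses to Eta. In particular Eta → Tau → Kappa → Eta is a majority cycle — no Condorcet winner exists.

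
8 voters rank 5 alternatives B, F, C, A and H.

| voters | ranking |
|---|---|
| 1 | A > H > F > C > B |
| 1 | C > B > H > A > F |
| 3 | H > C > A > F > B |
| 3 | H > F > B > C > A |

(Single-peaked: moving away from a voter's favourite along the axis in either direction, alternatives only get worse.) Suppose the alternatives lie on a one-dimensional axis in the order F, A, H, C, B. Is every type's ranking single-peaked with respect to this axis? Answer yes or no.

no

Axis positions: F=1, A=2, H=3, C=4, B=5.
Type 1 (peak A at position 2): ranking walks positions 2-3-1-4-5, expanding outward from the peak — single-peaked.
Type 2 (peak C at position 4): ranking walks positions 4-5-3-2-1, expanding outward from the peak — single-peaked.
Type 3 (peak H at position 3): ranking walks positions 3-4-2-1-5, expanding outward from the peak — single-peaked.
Type 4: ranking walks positions 3-1-5-4-2; F is ranked above A even though A lies between F and the peak H on the axis — preferences dip and rise again. Not single-peaked.
Type 4 violates single-peakedness, so the profile is not single-peaked on this axis.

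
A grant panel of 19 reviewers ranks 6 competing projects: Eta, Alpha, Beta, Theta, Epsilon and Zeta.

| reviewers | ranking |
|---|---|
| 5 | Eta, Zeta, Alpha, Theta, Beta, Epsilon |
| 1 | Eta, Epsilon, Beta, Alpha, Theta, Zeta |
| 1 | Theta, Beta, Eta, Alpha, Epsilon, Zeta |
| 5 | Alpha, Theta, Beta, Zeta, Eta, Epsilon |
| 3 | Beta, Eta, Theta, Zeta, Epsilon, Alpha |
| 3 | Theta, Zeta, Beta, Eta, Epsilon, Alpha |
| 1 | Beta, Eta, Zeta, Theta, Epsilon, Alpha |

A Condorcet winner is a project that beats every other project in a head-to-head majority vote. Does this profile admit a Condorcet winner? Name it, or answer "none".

none

Head-to-head results (19 reviewers):
Eta vs Alpha: Eta, 14–5.
Eta vs Beta: 6 to 13, Beta.
Eta vs Theta: Eta, 10–9.
Eta vs Epsilon: 19 to 0, Eta.
Eta vs Zeta: Eta preferred on 5+1+1+3+1 = 11 ballots; Eta wins 11–8.
Alpha vs Beta: Alpha is ranked higher on 5+5 = 10 ballots, Beta on 9. Alpha wins 10–9.
Alpha vs Theta: Alpha is ranked higher on 5+1+5 = 11 ballots, Theta on 8. Alpha wins 11–8.
Alpha–Epsilon: Alpha 11–8.
Alpha vs Zeta: 1+1+5 = 7 for Alpha, 12 for Zeta — Zeta by 12–7.
Beta vs Theta: Beta preferred on 1+3+1 = 5 ballots; Theta wins 14–5.
Beta vs Epsilon: Beta is ranked higher on 5+1+5+3+3+1 = 18 ballots, Epsilon on 1. Beta wins 18–1.
Beta vs Zeta: Beta wins 11–8.
Theta vs Epsilon: Theta, 18–1.
Theta vs Zeta: 1+1+5+3+3 = 13 for Theta, 6 for Zeta — Theta by 13–6.
Epsilon vs Zeta: Zeta, 17–2.
Each project drops at least one matchup (Eta loses to Beta; Alpha loses to Eta; Beta loses to Alpha; Theta loses to Eta; Epsilon loses to Eta; Zeta loses to Eta); the cycle Eta beats Alpha beats Beta beats Eta rules out a Condorcet winner.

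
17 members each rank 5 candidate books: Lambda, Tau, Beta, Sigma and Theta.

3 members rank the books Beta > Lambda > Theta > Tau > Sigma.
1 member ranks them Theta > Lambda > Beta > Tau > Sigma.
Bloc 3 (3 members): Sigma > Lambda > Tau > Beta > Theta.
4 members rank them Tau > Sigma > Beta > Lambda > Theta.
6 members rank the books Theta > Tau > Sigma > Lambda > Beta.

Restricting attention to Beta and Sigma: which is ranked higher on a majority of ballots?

Sigma

Ballots ranking Beta above Sigma: 3 + 1 = 4.
Ballots ranking Sigma above Beta: 17 − 4 = 13.
Sigma wins the head-to-head 13–4.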